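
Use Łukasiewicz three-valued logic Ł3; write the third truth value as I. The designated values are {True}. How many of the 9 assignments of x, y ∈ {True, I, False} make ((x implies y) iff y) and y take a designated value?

3

Designated under: (x=True, y=True); (x=I, y=True); (x=False, y=True).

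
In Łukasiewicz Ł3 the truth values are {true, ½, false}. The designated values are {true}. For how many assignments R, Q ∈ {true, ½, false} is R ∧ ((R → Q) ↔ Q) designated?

Designated under: (R=true, Q=true); (R=true, Q=½); (R=true, Q=false).

3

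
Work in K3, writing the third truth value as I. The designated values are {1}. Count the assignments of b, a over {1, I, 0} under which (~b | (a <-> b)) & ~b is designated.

3

Designated under: (b=0, a=1); (b=0, a=I); (b=0, a=0).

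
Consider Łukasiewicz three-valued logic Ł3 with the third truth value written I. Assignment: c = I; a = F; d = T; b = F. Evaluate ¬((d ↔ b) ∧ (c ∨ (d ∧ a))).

T

d ↔ b = T ↔ F = F
d ∧ a = T ∧ F = F
c ∨ (d ∧ a) = I ∨ F = I
(d ↔ b) ∧ (c ∨ (d ∧ a)) = F ∧ I = F
¬((d ↔ b) ∧ (c ∨ (d ∧ a))) = ¬F = T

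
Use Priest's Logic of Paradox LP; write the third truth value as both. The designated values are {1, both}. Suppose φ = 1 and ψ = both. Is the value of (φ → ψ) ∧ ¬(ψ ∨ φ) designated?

φ → ψ = 1 → both = both  [¬1 ∨ both]
ψ ∨ φ = both ∨ 1 = 1
¬(ψ ∨ φ) = ¬1 = 0
(φ → ψ) ∧ ¬(ψ ∨ φ) = both ∧ 0 = 0
0 ∉ {1, both}.

No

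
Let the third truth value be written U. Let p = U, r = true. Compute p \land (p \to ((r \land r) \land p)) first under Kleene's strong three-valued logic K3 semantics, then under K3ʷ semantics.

In Kleene's strong three-valued logic K3: r \land r = true \land true = true
(r \land r) \land p = true \land U = U
p \to ((r \land r) \land p) = U \to U = U
p \land (p \to ((r \land r) \land p)) = U \land U = U
In K3ʷ: r \land r = true \land true = true
(r \land r) \land p = true \land U = U
p \to ((r \land r) \land p) = U \to U = U
p \land (p \to ((r \land r) \land p)) = U \land U = U

U; U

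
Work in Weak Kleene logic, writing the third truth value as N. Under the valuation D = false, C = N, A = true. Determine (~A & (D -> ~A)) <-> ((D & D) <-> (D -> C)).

~A = ~true = false
~A = ~true = false
D -> ~A = false -> false = true
~A & (D -> ~A) = false & true = false
D & D = false & false = false
D -> C = false -> N = N  [any arg is the third value ⇒ result is the third value]
(D & D) <-> (D -> C) = false <-> N = N
(~A & (D -> ~A)) <-> ((D & D) <-> (D -> C)) = false <-> N = N

N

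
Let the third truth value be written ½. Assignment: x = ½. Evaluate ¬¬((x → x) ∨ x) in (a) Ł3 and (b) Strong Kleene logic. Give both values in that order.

In Ł3: x → x = ½ → ½ = true
(x → x) ∨ x = true ∨ ½ = true
¬((x → x) ∨ x) = ¬true = false
¬¬((x → x) ∨ x) = ¬false = true
In Strong Kleene logic: x → x = ½ → ½ = ½  [¬½ ∨ ½]
(x → x) ∨ x = ½ ∨ ½ = ½
¬((x → x) ∨ x) = ¬½ = ½
¬¬((x → x) ∨ x) = ¬½ = ½
They differ because Ł3 and Strong Kleene logic treat ½ differently under implication.

true; ½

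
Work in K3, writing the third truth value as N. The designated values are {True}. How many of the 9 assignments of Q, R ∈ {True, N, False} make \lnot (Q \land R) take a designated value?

5

Of the 9 assignments, 5 give a value in {True}.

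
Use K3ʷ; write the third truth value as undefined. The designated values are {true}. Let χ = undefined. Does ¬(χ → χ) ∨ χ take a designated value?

χ → χ = undefined → undefined = undefined  [any arg is the third value ⇒ result is the third value]
¬(χ → χ) = ¬undefined = undefined
¬(χ → χ) ∨ χ = undefined ∨ undefined = undefined
undefined ∉ {true}.

No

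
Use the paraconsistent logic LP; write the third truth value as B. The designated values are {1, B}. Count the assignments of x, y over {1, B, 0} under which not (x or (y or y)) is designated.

4

Designated under: (x=B, y=B); (x=B, y=0); (x=0, y=B); (x=0, y=0).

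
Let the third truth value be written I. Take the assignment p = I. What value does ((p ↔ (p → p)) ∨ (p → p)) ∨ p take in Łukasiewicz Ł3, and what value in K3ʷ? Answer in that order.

True; I

In Łukasiewicz Ł3: p → p = I → I = True  [min(1, 1−½+½)]
p ↔ (p → p) = I ↔ True = I
p → p = I → I = True
(p ↔ (p → p)) ∨ (p → p) = I ∨ True = True
((p ↔ (p → p)) ∨ (p → p)) ∨ p = True ∨ I = True
In K3ʷ: p → p = I → I = I  [any arg is the third value ⇒ result is the third value]
p ↔ (p → p) = I ↔ I = I
p → p = I → I = I
(p ↔ (p → p)) ∨ (p → p) = I ∨ I = I
((p ↔ (p → p)) ∨ (p → p)) ∨ p = I ∨ I = I
They differ because Łukasiewicz Ł3 and K3ʷ treat I differently under the binary connectives.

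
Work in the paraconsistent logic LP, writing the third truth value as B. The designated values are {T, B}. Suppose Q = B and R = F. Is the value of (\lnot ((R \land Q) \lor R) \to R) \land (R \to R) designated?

R \land Q = F \land B = F
(R \land Q) \lor R = F \lor F = F
\lnot ((R \land Q) \lor R) = \lnot F = T
\lnot ((R \land Q) \lor R) \to R = T \to F = F
R \to R = F \to F = T
(\lnot ((R \land Q) \lor R) \to R) \land (R \to R) = F \land T = F
F ∉ {T, B}.

No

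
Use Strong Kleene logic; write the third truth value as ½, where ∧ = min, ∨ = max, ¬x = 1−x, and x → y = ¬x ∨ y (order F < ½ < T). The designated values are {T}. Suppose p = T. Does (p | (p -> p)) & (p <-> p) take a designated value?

p -> p = T -> T = T
p | (p -> p) = T | T = T
p <-> p = T <-> T = T
(p | (p -> p)) & (p <-> p) = T & T = T
T ∈ {T}.

Yes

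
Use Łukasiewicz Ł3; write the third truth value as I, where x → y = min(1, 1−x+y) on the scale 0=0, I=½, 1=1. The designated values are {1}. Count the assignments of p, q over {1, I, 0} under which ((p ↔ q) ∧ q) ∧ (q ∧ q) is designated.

1

Designated under: (p=1, q=1).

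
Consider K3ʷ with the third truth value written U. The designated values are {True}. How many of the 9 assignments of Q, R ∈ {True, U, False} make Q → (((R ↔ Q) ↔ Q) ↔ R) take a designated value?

4

Designated under: (Q=True, R=True); (Q=True, R=False); (Q=False, R=True); (Q=False, R=False).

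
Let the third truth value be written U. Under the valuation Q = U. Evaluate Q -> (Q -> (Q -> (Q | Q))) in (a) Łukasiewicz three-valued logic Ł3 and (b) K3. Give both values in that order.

In Łukasiewicz three-valued logic Ł3: Q | Q = U | U = U
Q -> (Q | Q) = U -> U = true
Q -> (Q -> (Q | Q)) = U -> true = true
Q -> (Q -> (Q -> (Q | Q))) = U -> true = true
In K3: Q | Q = U | U = U
Q -> (Q | Q) = U -> U = U  [~U | U]
Q -> (Q -> (Q | Q)) = U -> U = U
Q -> (Q -> (Q -> (Q | Q))) = U -> U = U
They differ because Łukasiewicz three-valued logic Ł3 and K3 treat U differently under implication.

true; U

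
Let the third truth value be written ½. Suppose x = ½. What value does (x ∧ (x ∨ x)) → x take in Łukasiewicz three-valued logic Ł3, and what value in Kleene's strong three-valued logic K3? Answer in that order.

In Łukasiewicz three-valued logic Ł3: x ∨ x = ½ ∨ ½ = ½
x ∧ (x ∨ x) = ½ ∧ ½ = ½
(x ∧ (x ∨ x)) → x = ½ → ½ = T  [min(1, 1−½+½)]
In Kleene's strong three-valued logic K3: x ∨ x = ½ ∨ ½ = ½
x ∧ (x ∨ x) = ½ ∧ ½ = ½
(x ∧ (x ∨ x)) → x = ½ → ½ = ½
They differ because Łukasiewicz three-valued logic Ł3 and Kleene's strong three-valued logic K3 treat ½ differently under implication.

T; ½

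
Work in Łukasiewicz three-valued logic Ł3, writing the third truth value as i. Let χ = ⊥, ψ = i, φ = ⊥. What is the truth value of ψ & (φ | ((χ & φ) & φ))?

⊥

χ & φ = ⊥ & ⊥ = ⊥
(χ & φ) & φ = ⊥ & ⊥ = ⊥
φ | ((χ & φ) & φ) = ⊥ | ⊥ = ⊥
ψ & (φ | ((χ & φ) & φ)) = i & ⊥ = ⊥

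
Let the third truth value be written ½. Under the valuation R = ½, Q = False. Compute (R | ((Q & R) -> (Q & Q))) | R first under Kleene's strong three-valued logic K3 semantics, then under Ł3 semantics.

True; True

In Kleene's strong three-valued logic K3: Q & R = False & ½ = False
Q & Q = False & False = False
(Q & R) -> (Q & Q) = False -> False = True
R | ((Q & R) -> (Q & Q)) = ½ | True = True
(R | ((Q & R) -> (Q & Q))) | R = True | ½ = True
In Ł3: Q & R = False & ½ = False
Q & Q = False & False = False
(Q & R) -> (Q & Q) = False -> False = True
R | ((Q & R) -> (Q & Q)) = ½ | True = True
(R | ((Q & R) -> (Q & Q))) | R = True | ½ = True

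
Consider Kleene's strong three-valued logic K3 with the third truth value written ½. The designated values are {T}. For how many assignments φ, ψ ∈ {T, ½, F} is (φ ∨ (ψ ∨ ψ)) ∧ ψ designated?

3

Designated under: (φ=T, ψ=T); (φ=½, ψ=T); (φ=F, ψ=T).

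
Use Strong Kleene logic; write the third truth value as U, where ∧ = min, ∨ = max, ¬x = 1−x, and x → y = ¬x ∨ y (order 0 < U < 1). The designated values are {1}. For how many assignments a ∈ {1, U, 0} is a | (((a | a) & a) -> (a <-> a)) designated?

2

a=1: 1 ✓
a=U: U ·
a=0: 1 ✓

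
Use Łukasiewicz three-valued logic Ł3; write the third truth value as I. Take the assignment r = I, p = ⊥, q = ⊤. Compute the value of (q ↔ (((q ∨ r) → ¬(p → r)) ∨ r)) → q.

⊤

q ∨ r = ⊤ ∨ I = ⊤
p → r = ⊥ → I = ⊤  [min(1, 1−0+½)]
¬(p → r) = ¬⊤ = ⊥
(q ∨ r) → ¬(p → r) = ⊤ → ⊥ = ⊥
((q ∨ r) → ¬(p → r)) ∨ r = ⊥ ∨ I = I
q ↔ (((q ∨ r) → ¬(p → r)) ∨ r) = ⊤ ↔ I = I
(q ↔ (((q ∨ r) → ¬(p → r)) ∨ r)) → q = I → ⊤ = ⊤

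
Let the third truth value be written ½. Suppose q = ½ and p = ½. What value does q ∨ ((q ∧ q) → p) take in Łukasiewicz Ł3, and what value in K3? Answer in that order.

In Łukasiewicz Ł3: q ∧ q = ½ ∧ ½ = ½
(q ∧ q) → p = ½ → ½ = 1  [min(1, 1−½+½)]
q ∨ ((q ∧ q) → p) = ½ ∨ 1 = 1
In K3: q ∧ q = ½ ∧ ½ = ½
(q ∧ q) → p = ½ → ½ = ½  [¬½ ∨ ½]
q ∨ ((q ∧ q) → p) = ½ ∨ ½ = ½
They differ because Łukasiewicz Ł3 and K3 treat ½ differently under implication.

1; ½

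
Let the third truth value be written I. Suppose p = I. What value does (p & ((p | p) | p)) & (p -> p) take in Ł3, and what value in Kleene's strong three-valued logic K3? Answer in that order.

I; I

In Ł3: p | p = I | I = I
(p | p) | p = I | I = I
p & ((p | p) | p) = I & I = I
p -> p = I -> I = T
(p & ((p | p) | p)) & (p -> p) = I & T = I
In Kleene's strong three-valued logic K3: p | p = I | I = I
(p | p) | p = I | I = I
p & ((p | p) | p) = I & I = I
p -> p = I -> I = I  [~I | I]
(p & ((p | p) | p)) & (p -> p) = I & I = I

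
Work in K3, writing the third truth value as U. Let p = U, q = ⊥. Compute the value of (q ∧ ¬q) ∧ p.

¬q = ¬⊥ = ⊤
q ∧ ¬q = ⊥ ∧ ⊤ = ⊥
(q ∧ ¬q) ∧ p = ⊥ ∧ U = ⊥

⊥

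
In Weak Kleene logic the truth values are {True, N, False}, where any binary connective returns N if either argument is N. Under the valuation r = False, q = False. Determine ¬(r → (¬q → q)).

False

¬q = ¬False = True
¬q → q = True → False = False
r → (¬q → q) = False → False = True
¬(r → (¬q → q)) = ¬True = False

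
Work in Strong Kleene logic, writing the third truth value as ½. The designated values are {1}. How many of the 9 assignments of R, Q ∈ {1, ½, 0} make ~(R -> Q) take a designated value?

Designated under: (R=1, Q=0).

1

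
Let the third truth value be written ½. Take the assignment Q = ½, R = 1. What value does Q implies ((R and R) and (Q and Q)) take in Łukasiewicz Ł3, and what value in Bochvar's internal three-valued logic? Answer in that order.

In Łukasiewicz Ł3: R and R = 1 and 1 = 1
Q and Q = ½ and ½ = ½
(R and R) and (Q and Q) = 1 and ½ = ½
Q implies ((R and R) and (Q and Q)) = ½ implies ½ = 1
In Bochvar's internal three-valued logic: R and R = 1 and 1 = 1
Q and Q = ½ and ½ = ½
(R and R) and (Q and Q) = 1 and ½ = ½
Q implies ((R and R) and (Q and Q)) = ½ implies ½ = ½
They differ because Łukasiewicz Ł3 and Bochvar's internal three-valued logic treat ½ differently under the binary connectives.

1; ½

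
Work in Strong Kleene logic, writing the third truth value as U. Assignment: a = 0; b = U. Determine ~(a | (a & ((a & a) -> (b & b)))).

1

a & a = 0 & 0 = 0
b & b = U & U = U
(a & a) -> (b & b) = 0 -> U = 1  [~0 | U]
a & ((a & a) -> (b & b)) = 0 & 1 = 0
a | (a & ((a & a) -> (b & b))) = 0 | 0 = 0
~(a | (a & ((a & a) -> (b & b)))) = ~0 = 1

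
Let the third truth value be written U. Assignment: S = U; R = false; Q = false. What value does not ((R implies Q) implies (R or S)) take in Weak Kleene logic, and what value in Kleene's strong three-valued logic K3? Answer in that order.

In Weak Kleene logic: R implies Q = false implies false = true
R or S = false or U = U
(R implies Q) implies (R or S) = true implies U = U  [any arg is the third value ⇒ result is the third value]
not ((R implies Q) implies (R or S)) = not U = U
In Kleene's strong three-valued logic K3: R implies Q = false implies false = true
R or S = false or U = U
(R implies Q) implies (R or S) = true implies U = U  [not true or U]
not ((R implies Q) implies (R or S)) = not U = U

U; U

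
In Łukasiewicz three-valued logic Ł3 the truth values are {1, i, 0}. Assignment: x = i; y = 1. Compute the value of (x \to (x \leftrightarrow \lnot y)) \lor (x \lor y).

\lnot y = \lnot 1 = 0
x \leftrightarrow \lnot y = i \leftrightarrow 0 = i  [1 − |½−0|]
x \to (x \leftrightarrow \lnot y) = i \to i = 1
x \lor y = i \lor 1 = 1
(x \to (x \leftrightarrow \lnot y)) \lor (x \lor y) = 1 \lor 1 = 1

1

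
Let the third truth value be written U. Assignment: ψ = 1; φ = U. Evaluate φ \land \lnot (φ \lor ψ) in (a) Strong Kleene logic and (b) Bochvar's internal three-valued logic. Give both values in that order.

0; U

In Strong Kleene logic: φ \lor ψ = U \lor 1 = 1
\lnot (φ \lor ψ) = \lnot 1 = 0
φ \land \lnot (φ \lor ψ) = U \land 0 = 0
In Bochvar's internal three-valued logic: φ \lor ψ = U \lor 1 = U
\lnot (φ \lor ψ) = \lnot U = U
φ \land \lnot (φ \lor ψ) = U \land U = U
They differ because Strong Kleene logic and Bochvar's internal three-valued logic treat U differently under the binary connectives.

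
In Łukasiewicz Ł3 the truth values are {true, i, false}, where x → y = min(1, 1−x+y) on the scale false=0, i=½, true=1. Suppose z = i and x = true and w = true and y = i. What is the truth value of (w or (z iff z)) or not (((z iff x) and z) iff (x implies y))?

true

z iff z = i iff i = true  [1 − |½−½|]
w or (z iff z) = true or true = true
z iff x = i iff true = i
(z iff x) and z = i and i = i
x implies y = true implies i = i
((z iff x) and z) iff (x implies y) = i iff i = true
not (((z iff x) and z) iff (x implies y)) = not true = false
(w or (z iff z)) or not (((z iff x) and z) iff (x implies y)) = true or false = true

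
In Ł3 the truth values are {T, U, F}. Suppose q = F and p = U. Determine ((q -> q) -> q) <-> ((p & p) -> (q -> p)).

F

q -> q = F -> F = T
(q -> q) -> q = T -> F = F
p & p = U & U = U
q -> p = F -> U = T  [min(1, 1−0+½)]
(p & p) -> (q -> p) = U -> T = T
((q -> q) -> q) <-> ((p & p) -> (q -> p)) = F <-> T = F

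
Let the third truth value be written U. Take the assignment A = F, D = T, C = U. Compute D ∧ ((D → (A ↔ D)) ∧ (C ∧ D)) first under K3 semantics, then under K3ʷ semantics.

F; U

In K3: A ↔ D = F ↔ T = F
D → (A ↔ D) = T → F = F
C ∧ D = U ∧ T = U
(D → (A ↔ D)) ∧ (C ∧ D) = F ∧ U = F
D ∧ ((D → (A ↔ D)) ∧ (C ∧ D)) = T ∧ F = F
In K3ʷ: A ↔ D = F ↔ T = F
D → (A ↔ D) = T → F = F
C ∧ D = U ∧ T = U
(D → (A ↔ D)) ∧ (C ∧ D) = F ∧ U = U
D ∧ ((D → (A ↔ D)) ∧ (C ∧ D)) = T ∧ U = U
They differ because K3 and K3ʷ treat U differently under the binary connectives.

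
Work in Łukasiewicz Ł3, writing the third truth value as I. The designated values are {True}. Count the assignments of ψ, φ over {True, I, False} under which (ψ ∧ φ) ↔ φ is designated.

Of the 9 assignments, 6 give a value in {True}.

6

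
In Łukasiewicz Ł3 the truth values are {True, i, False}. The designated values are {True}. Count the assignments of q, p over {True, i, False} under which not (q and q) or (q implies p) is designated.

6

Of the 9 assignments, 6 give a value in {True}.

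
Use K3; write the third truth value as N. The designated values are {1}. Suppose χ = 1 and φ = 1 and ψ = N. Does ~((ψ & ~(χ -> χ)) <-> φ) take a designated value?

Yes

χ -> χ = 1 -> 1 = 1
~(χ -> χ) = ~1 = 0
ψ & ~(χ -> χ) = N & 0 = 0
(ψ & ~(χ -> χ)) <-> φ = 0 <-> 1 = 0
~((ψ & ~(χ -> χ)) <-> φ) = ~0 = 1
1 ∈ {1}.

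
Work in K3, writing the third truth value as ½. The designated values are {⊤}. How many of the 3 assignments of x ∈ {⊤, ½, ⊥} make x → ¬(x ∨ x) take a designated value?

1

x=⊤: ⊥ ·
x=½: ½ ·
x=⊥: ⊤ ✓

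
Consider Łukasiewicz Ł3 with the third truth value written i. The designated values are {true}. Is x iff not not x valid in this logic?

Every assignment of x over {true, i, false} gives a value in {true}.
In particular, with x=i: x iff not not x = true.

Yes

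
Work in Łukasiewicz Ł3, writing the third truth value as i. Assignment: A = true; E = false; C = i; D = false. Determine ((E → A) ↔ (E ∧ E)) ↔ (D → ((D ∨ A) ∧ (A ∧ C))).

E → A = false → true = true
E ∧ E = false ∧ false = false
(E → A) ↔ (E ∧ E) = true ↔ false = false
D ∨ A = false ∨ true = true
A ∧ C = true ∧ i = i
(D ∨ A) ∧ (A ∧ C) = true ∧ i = i
D → ((D ∨ A) ∧ (A ∧ C)) = false → i = true  [min(1, 1−0+½)]
((E → A) ↔ (E ∧ E)) ↔ (D → ((D ∨ A) ∧ (A ∧ C))) = false ↔ true = false

false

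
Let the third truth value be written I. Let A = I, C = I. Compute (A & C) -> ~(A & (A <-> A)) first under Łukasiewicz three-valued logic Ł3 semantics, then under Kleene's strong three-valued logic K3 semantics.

In Łukasiewicz three-valued logic Ł3: A & C = I & I = I
A <-> A = I <-> I = T  [1 − |½−½|]
A & (A <-> A) = I & T = I
~(A & (A <-> A)) = ~I = I
(A & C) -> ~(A & (A <-> A)) = I -> I = T
In Kleene's strong three-valued logic K3: A & C = I & I = I
A <-> A = I <-> I = I
A & (A <-> A) = I & I = I
~(A & (A <-> A)) = ~I = I
(A & C) -> ~(A & (A <-> A)) = I -> I = I
They differ because Łukasiewicz three-valued logic Ł3 and Kleene's strong three-valued logic K3 treat I differently under implication.

T; I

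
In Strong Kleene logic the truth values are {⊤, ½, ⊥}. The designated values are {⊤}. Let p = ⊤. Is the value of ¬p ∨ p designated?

¬p = ¬⊤ = ⊥
¬p ∨ p = ⊥ ∨ ⊤ = ⊤
⊤ ∈ {⊤}.

Yes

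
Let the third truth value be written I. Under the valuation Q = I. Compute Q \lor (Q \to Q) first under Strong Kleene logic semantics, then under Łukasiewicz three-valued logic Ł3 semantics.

In Strong Kleene logic: Q \to Q = I \to I = I  [\lnot I \lor I]
Q \lor (Q \to Q) = I \lor I = I
In Łukasiewicz three-valued logic Ł3: Q \to Q = I \to I = true  [min(1, 1−½+½)]
Q \lor (Q \to Q) = I \lor true = true
They differ because Strong Kleene logic and Łukasiewicz three-valued logic Ł3 treat I differently under implication.

I; true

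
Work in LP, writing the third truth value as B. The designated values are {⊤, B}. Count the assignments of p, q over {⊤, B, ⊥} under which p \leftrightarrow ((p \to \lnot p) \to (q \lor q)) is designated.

8

Of the 9 assignments, 8 give a value in {⊤, B}.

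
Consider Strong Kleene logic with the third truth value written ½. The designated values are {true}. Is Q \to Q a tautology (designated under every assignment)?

No

Countermodel: Q=½ gives ½, which is not designated.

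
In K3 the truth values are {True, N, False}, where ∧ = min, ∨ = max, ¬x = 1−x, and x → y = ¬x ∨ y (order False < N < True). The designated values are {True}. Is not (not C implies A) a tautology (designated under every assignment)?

Countermodel: C=True, A=True gives False, which is not designated.

No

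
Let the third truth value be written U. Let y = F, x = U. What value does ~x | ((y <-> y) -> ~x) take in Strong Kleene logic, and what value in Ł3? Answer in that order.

U; U

In Strong Kleene logic: ~x = ~U = U
y <-> y = F <-> F = T
~x = ~U = U
(y <-> y) -> ~x = T -> U = U
~x | ((y <-> y) -> ~x) = U | U = U
In Ł3: ~x = ~U = U
y <-> y = F <-> F = T
~x = ~U = U
(y <-> y) -> ~x = T -> U = U
~x | ((y <-> y) -> ~x) = U | U = U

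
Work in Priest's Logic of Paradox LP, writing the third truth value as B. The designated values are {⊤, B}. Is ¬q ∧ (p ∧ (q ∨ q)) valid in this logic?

Countermodel: q=⊤, p=⊤ gives ⊥, which is not designated.

No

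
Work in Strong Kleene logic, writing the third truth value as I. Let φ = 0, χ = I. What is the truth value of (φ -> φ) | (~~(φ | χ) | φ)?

1

φ -> φ = 0 -> 0 = 1
φ | χ = 0 | I = I
~(φ | χ) = ~I = I
~~(φ | χ) = ~I = I
~~(φ | χ) | φ = I | 0 = I
(φ -> φ) | (~~(φ | χ) | φ) = 1 | I = 1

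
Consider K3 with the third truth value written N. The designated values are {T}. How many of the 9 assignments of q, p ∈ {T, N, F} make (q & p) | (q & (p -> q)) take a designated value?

3

Designated under: (q=T, p=T); (q=T, p=N); (q=T, p=F).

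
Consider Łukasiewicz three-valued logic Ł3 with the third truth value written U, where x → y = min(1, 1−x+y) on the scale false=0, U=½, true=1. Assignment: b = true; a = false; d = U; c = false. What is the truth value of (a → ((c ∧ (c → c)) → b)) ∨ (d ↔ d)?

c → c = false → false = true
c ∧ (c → c) = false ∧ true = false
(c ∧ (c → c)) → b = false → true = true
a → ((c ∧ (c → c)) → b) = false → true = true
d ↔ d = U ↔ U = true
(a → ((c ∧ (c → c)) → b)) ∨ (d ↔ d) = true ∨ true = true

true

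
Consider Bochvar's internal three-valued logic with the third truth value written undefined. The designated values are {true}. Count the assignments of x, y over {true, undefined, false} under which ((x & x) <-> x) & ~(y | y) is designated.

Designated under: (x=true, y=false); (x=false, y=false).

2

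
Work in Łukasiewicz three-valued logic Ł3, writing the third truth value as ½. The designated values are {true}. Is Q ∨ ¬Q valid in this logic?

Countermodel: Q=½ gives ½, which is not designated.

No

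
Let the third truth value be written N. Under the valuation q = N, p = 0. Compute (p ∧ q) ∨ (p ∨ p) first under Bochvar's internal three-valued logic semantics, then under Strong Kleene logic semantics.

N; 0

In Bochvar's internal three-valued logic: p ∧ q = 0 ∧ N = N
p ∨ p = 0 ∨ 0 = 0
(p ∧ q) ∨ (p ∨ p) = N ∨ 0 = N
In Strong Kleene logic: p ∧ q = 0 ∧ N = 0
p ∨ p = 0 ∨ 0 = 0
(p ∧ q) ∨ (p ∨ p) = 0 ∨ 0 = 0
They differ because Bochvar's internal three-valued logic and Strong Kleene logic treat N differently under the binary connectives.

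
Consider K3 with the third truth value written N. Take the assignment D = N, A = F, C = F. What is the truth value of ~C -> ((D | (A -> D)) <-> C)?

~C = ~F = T
A -> D = F -> N = T  [~F | N]
D | (A -> D) = N | T = T
(D | (A -> D)) <-> C = T <-> F = F
~C -> ((D | (A -> D)) <-> C) = T -> F = F

F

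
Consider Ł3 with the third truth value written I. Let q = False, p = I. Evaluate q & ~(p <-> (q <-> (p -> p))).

False

p -> p = I -> I = True  [min(1, 1−½+½)]
q <-> (p -> p) = False <-> True = False
p <-> (q <-> (p -> p)) = I <-> False = I
~(p <-> (q <-> (p -> p))) = ~I = I
q & ~(p <-> (q <-> (p -> p))) = False & I = False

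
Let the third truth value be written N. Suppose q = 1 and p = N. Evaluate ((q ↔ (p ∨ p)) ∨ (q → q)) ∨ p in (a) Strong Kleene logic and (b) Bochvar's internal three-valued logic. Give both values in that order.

1; N

In Strong Kleene logic: p ∨ p = N ∨ N = N
q ↔ (p ∨ p) = 1 ↔ N = N
q → q = 1 → 1 = 1
(q ↔ (p ∨ p)) ∨ (q → q) = N ∨ 1 = 1
((q ↔ (p ∨ p)) ∨ (q → q)) ∨ p = 1 ∨ N = 1
In Bochvar's internal three-valued logic: p ∨ p = N ∨ N = N
q ↔ (p ∨ p) = 1 ↔ N = N
q → q = 1 → 1 = 1
(q ↔ (p ∨ p)) ∨ (q → q) = N ∨ 1 = N
((q ↔ (p ∨ p)) ∨ (q → q)) ∨ p = N ∨ N = N
They differ because Strong Kleene logic and Bochvar's internal three-valued logic treat N differently under the binary connectives.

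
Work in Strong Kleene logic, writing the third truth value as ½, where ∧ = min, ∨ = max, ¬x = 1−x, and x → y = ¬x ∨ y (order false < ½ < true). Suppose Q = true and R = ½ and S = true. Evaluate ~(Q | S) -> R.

Q | S = true | true = true
~(Q | S) = ~true = false
~(Q | S) -> R = false -> ½ = true  [~false | ½]

true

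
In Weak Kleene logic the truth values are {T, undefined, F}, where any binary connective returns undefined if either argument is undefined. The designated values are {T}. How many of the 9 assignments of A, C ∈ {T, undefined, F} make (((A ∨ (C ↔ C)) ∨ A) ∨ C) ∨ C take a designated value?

4

Designated under: (A=T, C=T); (A=T, C=F); (A=F, C=T); (A=F, C=F).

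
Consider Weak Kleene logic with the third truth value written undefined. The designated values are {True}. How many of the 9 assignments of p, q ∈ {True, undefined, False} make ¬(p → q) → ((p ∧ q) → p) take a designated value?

4

Designated under: (p=True, q=True); (p=True, q=False); (p=False, q=True); (p=False, q=False).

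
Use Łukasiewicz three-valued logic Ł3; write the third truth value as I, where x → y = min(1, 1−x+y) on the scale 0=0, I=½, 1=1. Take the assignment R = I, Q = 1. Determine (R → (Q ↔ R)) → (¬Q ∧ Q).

Q ↔ R = 1 ↔ I = I
R → (Q ↔ R) = I → I = 1
¬Q = ¬1 = 0
¬Q ∧ Q = 0 ∧ 1 = 0
(R → (Q ↔ R)) → (¬Q ∧ Q) = 1 → 0 = 0

0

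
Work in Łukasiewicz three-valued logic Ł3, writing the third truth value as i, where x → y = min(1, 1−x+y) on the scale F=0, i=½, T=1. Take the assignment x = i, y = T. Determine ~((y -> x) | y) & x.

y -> x = T -> i = i
(y -> x) | y = i | T = T
~((y -> x) | y) = ~T = F
~((y -> x) | y) & x = F & i = F

F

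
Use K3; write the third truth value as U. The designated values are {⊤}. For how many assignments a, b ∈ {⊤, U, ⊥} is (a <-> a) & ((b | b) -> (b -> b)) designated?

4

Designated under: (a=⊤, b=⊤); (a=⊤, b=⊥); (a=⊥, b=⊤); (a=⊥, b=⊥).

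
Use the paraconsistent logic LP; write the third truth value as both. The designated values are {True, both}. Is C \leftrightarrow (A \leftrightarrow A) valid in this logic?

No

Countermodel: C=False, A=True gives False, which is not designated.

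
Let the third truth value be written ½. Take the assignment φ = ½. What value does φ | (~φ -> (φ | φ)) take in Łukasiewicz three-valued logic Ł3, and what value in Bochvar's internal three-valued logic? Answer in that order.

In Łukasiewicz three-valued logic Ł3: ~φ = ~½ = ½
φ | φ = ½ | ½ = ½
~φ -> (φ | φ) = ½ -> ½ = T  [min(1, 1−½+½)]
φ | (~φ -> (φ | φ)) = ½ | T = T
In Bochvar's internal three-valued logic: ~φ = ~½ = ½
φ | φ = ½ | ½ = ½
~φ -> (φ | φ) = ½ -> ½ = ½  [any arg is the third value ⇒ result is the third value]
φ | (~φ -> (φ | φ)) = ½ | ½ = ½
They differ because Łukasiewicz three-valued logic Ł3 and Bochvar's internal three-valued logic treat ½ differently under the binary connectives.

T; ½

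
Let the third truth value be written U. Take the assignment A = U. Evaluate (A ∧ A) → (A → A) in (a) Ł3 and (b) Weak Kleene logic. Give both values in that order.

T; U

In Ł3: A ∧ A = U ∧ U = U
A → A = U → U = T  [min(1, 1−½+½)]
(A ∧ A) → (A → A) = U → T = T
In Weak Kleene logic: A ∧ A = U ∧ U = U
A → A = U → U = U
(A ∧ A) → (A → A) = U → U = U
They differ because Ł3 and Weak Kleene logic treat U differently under the binary connectives.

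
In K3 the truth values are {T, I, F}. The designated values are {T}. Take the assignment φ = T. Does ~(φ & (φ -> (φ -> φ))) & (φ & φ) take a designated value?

φ -> φ = T -> T = T
φ -> (φ -> φ) = T -> T = T
φ & (φ -> (φ -> φ)) = T & T = T
~(φ & (φ -> (φ -> φ))) = ~T = F
φ & φ = T & T = T
~(φ & (φ -> (φ -> φ))) & (φ & φ) = F & T = F
F ∉ {T}.

No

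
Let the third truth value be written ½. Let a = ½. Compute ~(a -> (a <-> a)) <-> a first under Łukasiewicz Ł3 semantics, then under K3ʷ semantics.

½; ½

In Łukasiewicz Ł3: a <-> a = ½ <-> ½ = True
a -> (a <-> a) = ½ -> True = True
~(a -> (a <-> a)) = ~True = False
~(a -> (a <-> a)) <-> a = False <-> ½ = ½
In K3ʷ: a <-> a = ½ <-> ½ = ½
a -> (a <-> a) = ½ -> ½ = ½  [any arg is the third value ⇒ result is the third value]
~(a -> (a <-> a)) = ~½ = ½
~(a -> (a <-> a)) <-> a = ½ <-> ½ = ½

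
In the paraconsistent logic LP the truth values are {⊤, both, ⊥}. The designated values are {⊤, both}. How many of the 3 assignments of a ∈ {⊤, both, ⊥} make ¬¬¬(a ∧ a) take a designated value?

2

a=⊤: ⊥ ·
a=both: both ✓
a=⊥: ⊤ ✓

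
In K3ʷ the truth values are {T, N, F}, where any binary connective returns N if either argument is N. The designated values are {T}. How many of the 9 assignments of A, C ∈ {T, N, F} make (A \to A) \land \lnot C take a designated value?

2

Designated under: (A=T, C=F); (A=F, C=F).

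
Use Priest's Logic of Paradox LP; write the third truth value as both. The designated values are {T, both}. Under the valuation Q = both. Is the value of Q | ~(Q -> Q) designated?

Q -> Q = both -> both = both  [~both | both]
~(Q -> Q) = ~both = both
Q | ~(Q -> Q) = both | both = both
both ∈ {T, both}.

Yes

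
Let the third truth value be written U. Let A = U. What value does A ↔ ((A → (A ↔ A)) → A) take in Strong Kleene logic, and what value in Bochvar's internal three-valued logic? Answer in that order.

In Strong Kleene logic: A ↔ A = U ↔ U = U
A → (A ↔ A) = U → U = U  [¬U ∨ U]
(A → (A ↔ A)) → A = U → U = U
A ↔ ((A → (A ↔ A)) → A) = U ↔ U = U
In Bochvar's internal three-valued logic: A ↔ A = U ↔ U = U
A → (A ↔ A) = U → U = U
(A → (A ↔ A)) → A = U → U = U
A ↔ ((A → (A ↔ A)) → A) = U ↔ U = U

U; U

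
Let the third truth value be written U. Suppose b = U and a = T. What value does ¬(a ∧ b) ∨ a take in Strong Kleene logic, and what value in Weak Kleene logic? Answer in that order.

T; U

In Strong Kleene logic: a ∧ b = T ∧ U = U
¬(a ∧ b) = ¬U = U
¬(a ∧ b) ∨ a = U ∨ T = T
In Weak Kleene logic: a ∧ b = T ∧ U = U
¬(a ∧ b) = ¬U = U
¬(a ∧ b) ∨ a = U ∨ T = U
They differ because Strong Kleene logic and Weak Kleene logic treat U differently under the binary connectives.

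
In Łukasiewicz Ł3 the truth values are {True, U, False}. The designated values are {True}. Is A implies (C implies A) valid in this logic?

Every assignment of A, C over {True, U, False} gives a value in {True}.
In particular, with A=U, C=U: A implies (C implies A) = True.

Yes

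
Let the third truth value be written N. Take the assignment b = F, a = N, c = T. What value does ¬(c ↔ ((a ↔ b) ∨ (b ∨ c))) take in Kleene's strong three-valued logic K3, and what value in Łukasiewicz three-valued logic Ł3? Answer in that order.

In Kleene's strong three-valued logic K3: a ↔ b = N ↔ F = N
b ∨ c = F ∨ T = T
(a ↔ b) ∨ (b ∨ c) = N ∨ T = T
c ↔ ((a ↔ b) ∨ (b ∨ c)) = T ↔ T = T
¬(c ↔ ((a ↔ b) ∨ (b ∨ c))) = ¬T = F
In Łukasiewicz three-valued logic Ł3: a ↔ b = N ↔ F = N  [1 − |½−0|]
b ∨ c = F ∨ T = T
(a ↔ b) ∨ (b ∨ c) = N ∨ T = T
c ↔ ((a ↔ b) ∨ (b ∨ c)) = T ↔ T = T
¬(c ↔ ((a ↔ b) ∨ (b ∨ c))) = ¬T = F

F; F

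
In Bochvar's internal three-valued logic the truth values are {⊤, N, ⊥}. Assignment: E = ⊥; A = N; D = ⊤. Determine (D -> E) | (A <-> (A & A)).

D -> E = ⊤ -> ⊥ = ⊥
A & A = N & N = N
A <-> (A & A) = N <-> N = N
(D -> E) | (A <-> (A & A)) = ⊥ | N = N

N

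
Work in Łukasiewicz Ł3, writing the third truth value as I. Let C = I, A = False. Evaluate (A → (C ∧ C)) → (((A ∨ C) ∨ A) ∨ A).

I

C ∧ C = I ∧ I = I
A → (C ∧ C) = False → I = True  [min(1, 1−0+½)]
A ∨ C = False ∨ I = I
(A ∨ C) ∨ A = I ∨ False = I
((A ∨ C) ∨ A) ∨ A = I ∨ False = I
(A → (C ∧ C)) → (((A ∨ C) ∨ A) ∨ A) = True → I = I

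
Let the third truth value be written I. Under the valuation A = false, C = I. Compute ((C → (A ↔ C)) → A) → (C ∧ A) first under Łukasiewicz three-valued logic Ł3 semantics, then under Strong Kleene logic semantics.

true; I

In Łukasiewicz three-valued logic Ł3: A ↔ C = false ↔ I = I  [1 − |0−½|]
C → (A ↔ C) = I → I = true
(C → (A ↔ C)) → A = true → false = false
C ∧ A = I ∧ false = false
((C → (A ↔ C)) → A) → (C ∧ A) = false → false = true
In Strong Kleene logic: A ↔ C = false ↔ I = I
C → (A ↔ C) = I → I = I  [¬I ∨ I]
(C → (A ↔ C)) → A = I → false = I
C ∧ A = I ∧ false = false
((C → (A ↔ C)) → A) → (C ∧ A) = I → false = I
They differ because Łukasiewicz three-valued logic Ł3 and Strong Kleene logic treat I differently under implication.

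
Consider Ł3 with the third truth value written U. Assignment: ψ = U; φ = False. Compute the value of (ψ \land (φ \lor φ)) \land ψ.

φ \lor φ = False \lor False = False
ψ \land (φ \lor φ) = U \land False = False
(ψ \land (φ \lor φ)) \land ψ = False \land U = False

False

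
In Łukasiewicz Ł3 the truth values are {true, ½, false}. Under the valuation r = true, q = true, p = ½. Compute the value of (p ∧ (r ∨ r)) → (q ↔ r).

true

r ∨ r = true ∨ true = true
p ∧ (r ∨ r) = ½ ∧ true = ½
q ↔ r = true ↔ true = true
(p ∧ (r ∨ r)) → (q ↔ r) = ½ → true = true  [min(1, 1−½+1)]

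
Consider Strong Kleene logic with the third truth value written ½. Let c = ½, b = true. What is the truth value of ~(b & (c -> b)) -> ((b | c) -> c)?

true

c -> b = ½ -> true = true  [~½ | true]
b & (c -> b) = true & true = true
~(b & (c -> b)) = ~true = false
b | c = true | ½ = true
(b | c) -> c = true -> ½ = ½
~(b & (c -> b)) -> ((b | c) -> c) = false -> ½ = true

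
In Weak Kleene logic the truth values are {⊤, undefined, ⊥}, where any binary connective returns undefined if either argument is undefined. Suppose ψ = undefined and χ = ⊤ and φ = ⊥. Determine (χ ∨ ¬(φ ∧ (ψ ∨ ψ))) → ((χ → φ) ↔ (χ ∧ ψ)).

ψ ∨ ψ = undefined ∨ undefined = undefined
φ ∧ (ψ ∨ ψ) = ⊥ ∧ undefined = undefined
¬(φ ∧ (ψ ∨ ψ)) = ¬undefined = undefined
χ ∨ ¬(φ ∧ (ψ ∨ ψ)) = ⊤ ∨ undefined = undefined
χ → φ = ⊤ → ⊥ = ⊥
χ ∧ ψ = ⊤ ∧ undefined = undefined
(χ → φ) ↔ (χ ∧ ψ) = ⊥ ↔ undefined = undefined
(χ ∨ ¬(φ ∧ (ψ ∨ ψ))) → ((χ → φ) ↔ (χ ∧ ψ)) = undefined → undefined = undefined  [any arg is the third value ⇒ result is the third value]

undefined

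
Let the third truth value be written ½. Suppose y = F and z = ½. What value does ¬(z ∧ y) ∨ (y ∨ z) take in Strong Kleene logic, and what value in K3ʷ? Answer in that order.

T; ½

In Strong Kleene logic: z ∧ y = ½ ∧ F = F
¬(z ∧ y) = ¬F = T
y ∨ z = F ∨ ½ = ½
¬(z ∧ y) ∨ (y ∨ z) = T ∨ ½ = T
In K3ʷ: z ∧ y = ½ ∧ F = ½
¬(z ∧ y) = ¬½ = ½
y ∨ z = F ∨ ½ = ½
¬(z ∧ y) ∨ (y ∨ z) = ½ ∨ ½ = ½
They differ because Strong Kleene logic and K3ʷ treat ½ differently under the binary connectives.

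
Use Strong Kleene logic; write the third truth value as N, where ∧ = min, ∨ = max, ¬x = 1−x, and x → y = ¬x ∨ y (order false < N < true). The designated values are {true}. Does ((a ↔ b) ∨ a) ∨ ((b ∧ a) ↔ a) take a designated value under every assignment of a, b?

Countermodel: a=N, b=true gives N, which is not designated.

No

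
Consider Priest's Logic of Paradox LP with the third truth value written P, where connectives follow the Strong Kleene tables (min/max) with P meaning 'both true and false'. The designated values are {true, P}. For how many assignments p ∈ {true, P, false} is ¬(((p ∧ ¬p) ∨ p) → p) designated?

p=true: false ·
p=P: P ✓
p=false: false ·

1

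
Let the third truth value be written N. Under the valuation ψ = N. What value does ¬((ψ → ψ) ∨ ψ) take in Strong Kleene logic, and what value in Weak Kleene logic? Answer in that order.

In Strong Kleene logic: ψ → ψ = N → N = N  [¬N ∨ N]
(ψ → ψ) ∨ ψ = N ∨ N = N
¬((ψ → ψ) ∨ ψ) = ¬N = N
In Weak Kleene logic: ψ → ψ = N → N = N  [any arg is the third value ⇒ result is the third value]
(ψ → ψ) ∨ ψ = N ∨ N = N
¬((ψ → ψ) ∨ ψ) = ¬N = N

N; N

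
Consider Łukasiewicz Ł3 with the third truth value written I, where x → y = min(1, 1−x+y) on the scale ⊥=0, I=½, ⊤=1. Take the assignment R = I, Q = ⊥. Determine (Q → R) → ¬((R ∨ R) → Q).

I

Q → R = ⊥ → I = ⊤
R ∨ R = I ∨ I = I
(R ∨ R) → Q = I → ⊥ = I
¬((R ∨ R) → Q) = ¬I = I
(Q → R) → ¬((R ∨ R) → Q) = ⊤ → I = I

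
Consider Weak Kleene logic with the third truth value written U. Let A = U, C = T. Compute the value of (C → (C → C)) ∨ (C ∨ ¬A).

C → C = T → T = T
C → (C → C) = T → T = T
¬A = ¬U = U
C ∨ ¬A = T ∨ U = U
(C → (C → C)) ∨ (C ∨ ¬A) = T ∨ U = U

U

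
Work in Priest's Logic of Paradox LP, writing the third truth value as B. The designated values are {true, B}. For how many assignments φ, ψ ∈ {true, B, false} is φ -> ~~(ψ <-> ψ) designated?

Of the 9 assignments, 9 give a value in {true, B}.

9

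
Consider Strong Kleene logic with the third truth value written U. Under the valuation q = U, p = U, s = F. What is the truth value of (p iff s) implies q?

p iff s = U iff F = U
(p iff s) implies q = U implies U = U  [not U or U]

U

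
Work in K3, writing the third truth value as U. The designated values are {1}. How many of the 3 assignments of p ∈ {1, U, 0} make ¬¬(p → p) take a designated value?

p=1: 1 ✓
p=U: U ·
p=0: 1 ✓

2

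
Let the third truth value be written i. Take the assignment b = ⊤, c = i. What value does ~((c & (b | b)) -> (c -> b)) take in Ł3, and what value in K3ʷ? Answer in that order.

⊥; i

In Ł3: b | b = ⊤ | ⊤ = ⊤
c & (b | b) = i & ⊤ = i
c -> b = i -> ⊤ = ⊤  [min(1, 1−½+1)]
(c & (b | b)) -> (c -> b) = i -> ⊤ = ⊤
~((c & (b | b)) -> (c -> b)) = ~⊤ = ⊥
In K3ʷ: b | b = ⊤ | ⊤ = ⊤
c & (b | b) = i & ⊤ = i
c -> b = i -> ⊤ = i
(c & (b | b)) -> (c -> b) = i -> i = i
~((c & (b | b)) -> (c -> b)) = ~i = i
They differ because Ł3 and K3ʷ treat i differently under the binary connectives.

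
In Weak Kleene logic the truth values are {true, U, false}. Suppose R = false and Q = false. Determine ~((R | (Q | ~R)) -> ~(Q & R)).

~R = ~false = true
Q | ~R = false | true = true
R | (Q | ~R) = false | true = true
Q & R = false & false = false
~(Q & R) = ~false = true
(R | (Q | ~R)) -> ~(Q & R) = true -> true = true
~((R | (Q | ~R)) -> ~(Q & R)) = ~true = false

false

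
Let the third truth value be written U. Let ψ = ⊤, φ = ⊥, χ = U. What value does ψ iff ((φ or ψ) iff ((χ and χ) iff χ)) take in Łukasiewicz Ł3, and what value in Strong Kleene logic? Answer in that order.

In Łukasiewicz Ł3: φ or ψ = ⊥ or ⊤ = ⊤
χ and χ = U and U = U
(χ and χ) iff χ = U iff U = ⊤
(φ or ψ) iff ((χ and χ) iff χ) = ⊤ iff ⊤ = ⊤
ψ iff ((φ or ψ) iff ((χ and χ) iff χ)) = ⊤ iff ⊤ = ⊤
In Strong Kleene logic: φ or ψ = ⊥ or ⊤ = ⊤
χ and χ = U and U = U
(χ and χ) iff χ = U iff U = U
(φ or ψ) iff ((χ and χ) iff χ) = ⊤ iff U = U
ψ iff ((φ or ψ) iff ((χ and χ) iff χ)) = ⊤ iff U = U
They differ because Łukasiewicz Ł3 and Strong Kleene logic treat U differently under implication.

⊤; U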